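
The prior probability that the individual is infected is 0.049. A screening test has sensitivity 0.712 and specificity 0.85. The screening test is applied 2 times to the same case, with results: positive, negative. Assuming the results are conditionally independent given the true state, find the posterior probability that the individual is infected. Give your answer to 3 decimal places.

With H the event that the individual is infected, the joint likelihood of the observed sequence is P(data|H) = 0.712·0.288 = 0.20506 and P(data|¬H) = 0.15·0.85 = 0.12750.
Bayes: P(H|data) = 0.049·0.20506 / (0.049·0.20506 + 0.951·0.12750) = 0.010048/0.13130 = 0.0765.

Posterior P(H) ≈ 0.077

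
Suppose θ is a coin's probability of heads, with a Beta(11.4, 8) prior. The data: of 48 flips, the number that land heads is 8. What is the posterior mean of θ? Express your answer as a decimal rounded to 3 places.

Observing 8 successes and 40 failures updates Beta(11.4, 8) by adding the success and failure counts to the two shape parameters: α = 11.4+8 = 19.4, β = 8+40 = 48.
Posterior mean = α/(α+β) = 19.4/67.4 = 0.288.

Posterior mean ≈ 0.288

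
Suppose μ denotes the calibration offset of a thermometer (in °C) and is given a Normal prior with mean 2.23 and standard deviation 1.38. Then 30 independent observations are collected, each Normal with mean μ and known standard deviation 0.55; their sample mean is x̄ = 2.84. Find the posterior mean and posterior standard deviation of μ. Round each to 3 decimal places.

Posterior mean ≈ 2.837; posterior SD ≈ 0.100

With known σ, the Normal prior is conjugate. Weight on the data is w = (n/σ²)/(n/σ² + 1/τ₀²) = 99.1736/(99.1736+0.525100) = 0.99473.
Posterior mean = w·x̄ + (1−w)·μ₀ = 0.99473·2.84 + 0.0052669·2.23 = 2.837. Posterior variance = 1/(99.1736+0.525100) = 0.0100302, so SD = 0.100.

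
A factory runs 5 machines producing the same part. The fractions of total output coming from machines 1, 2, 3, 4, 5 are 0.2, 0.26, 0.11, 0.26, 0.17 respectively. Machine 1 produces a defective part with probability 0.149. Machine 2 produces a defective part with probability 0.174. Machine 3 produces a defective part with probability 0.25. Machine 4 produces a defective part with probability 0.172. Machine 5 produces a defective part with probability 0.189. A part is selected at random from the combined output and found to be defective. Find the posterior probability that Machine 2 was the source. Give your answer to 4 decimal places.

Tabulate prior·likelihood by source: [1] prior 0.2, lik 0.149, product 0.02980; [2] prior 0.26, lik 0.174, product 0.04524; [3] prior 0.11, lik 0.25, product 0.02750; [4] prior 0.26, lik 0.172, product 0.04472; [5] prior 0.17, lik 0.189, product 0.03213.
Normalizing constant = 0.17939; the posterior for Machine 2 is its product over the sum, 0.04524/0.17939 = 0.2522.

Posterior probability ≈ 0.2522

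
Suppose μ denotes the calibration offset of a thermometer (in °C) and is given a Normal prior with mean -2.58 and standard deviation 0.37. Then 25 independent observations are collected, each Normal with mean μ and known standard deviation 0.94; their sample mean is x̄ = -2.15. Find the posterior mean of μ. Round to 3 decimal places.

Prior precision 1/τ₀² = 1/0.37² = 7.30460; data precision n/σ² = 25/0.94² = 28.2933.
Posterior precision = 7.30460 + 28.2933 = 35.5979.
Posterior mean = (7.30460·-2.58 + 28.2933·-2.15) / 35.5979 = -2.238.

Posterior mean ≈ -2.238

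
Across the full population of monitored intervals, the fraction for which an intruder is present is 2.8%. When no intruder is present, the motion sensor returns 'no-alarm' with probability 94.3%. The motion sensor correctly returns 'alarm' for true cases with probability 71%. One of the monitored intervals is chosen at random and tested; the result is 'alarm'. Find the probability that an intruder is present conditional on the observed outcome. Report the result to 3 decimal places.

P(H | E) ≈ 0.264

Let H be the event that an intruder is present. P(H) = 0.028, so P(¬H) = 0.972. With E the 'alarm' result, P(E|H) = 0.71 and P(E|¬H) = 0.057.
P(E) = 0.71·0.028 + 0.057·0.972 = 0.019880 + 0.055404 = 0.075284.
By Bayes' theorem, P(H|E) = 0.019880 / 0.075284 = 0.264.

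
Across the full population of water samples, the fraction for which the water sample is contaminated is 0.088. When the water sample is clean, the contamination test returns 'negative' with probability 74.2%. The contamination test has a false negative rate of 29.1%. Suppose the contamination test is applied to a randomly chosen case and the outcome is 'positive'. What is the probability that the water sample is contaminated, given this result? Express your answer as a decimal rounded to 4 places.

Write H for 'the water sample is contaminated'. Prior odds H:¬H = 0.088/0.912 = 0.096491. For the 'positive' outcome, the likelihood ratio is 0.709/0.258 = 2.7481.
Posterior odds = 0.096491 × 2.7481 = 0.26516, so P(H|E) = 0.26516/(1+0.26516) = 0.2096.

P(H | E) ≈ 0.2096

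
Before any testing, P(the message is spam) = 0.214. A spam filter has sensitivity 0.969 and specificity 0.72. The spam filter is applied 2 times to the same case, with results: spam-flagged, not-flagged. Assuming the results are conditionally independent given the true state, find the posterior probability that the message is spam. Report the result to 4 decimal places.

Let H be the event that the message is spam; start with P(H) = 0.214. P('spam-flagged'|H) = 0.969, P('spam-flagged'|¬H) = 0.28.
Update on result 1 ('spam-flagged'): P(H) ← 0.969·0.2140 / (0.969·0.2140 + 0.28·0.7860) = 0.20737/0.42745 = 0.4851.
Update on result 2 ('not-flagged'): P(H) ← 0.031·0.4851 / (0.031·0.4851 + 0.72·0.5149) = 0.015039/0.38575 = 0.0390.

Posterior P(H) ≈ 0.0390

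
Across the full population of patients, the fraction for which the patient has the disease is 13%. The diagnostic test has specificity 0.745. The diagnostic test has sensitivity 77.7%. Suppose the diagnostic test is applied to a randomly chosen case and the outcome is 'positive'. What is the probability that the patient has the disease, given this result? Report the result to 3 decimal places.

Write H for 'the patient has the disease'. Prior odds H:¬H = 0.13/0.87 = 0.14943. For the 'positive' outcome, the likelihood ratio is 0.777/0.255 = 3.0471.
Posterior odds = 0.14943 × 3.0471 = 0.45531, so P(H|E) = 0.45531/(1+0.45531) = 0.313.

P(H | E) ≈ 0.313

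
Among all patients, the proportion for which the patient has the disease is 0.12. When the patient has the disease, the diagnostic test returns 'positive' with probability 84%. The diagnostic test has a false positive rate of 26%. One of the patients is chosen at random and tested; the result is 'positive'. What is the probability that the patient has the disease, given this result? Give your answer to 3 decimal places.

P(H | E) ≈ 0.306

Write H for 'the patient has the disease'. Prior odds H:¬H = 0.12/0.88 = 0.13636. For the 'positive' outcome, the likelihood ratio is 0.84/0.26 = 3.2308.
Posterior odds = 0.13636 × 3.2308 = 0.44056, so P(H|E) = 0.44056/(1+0.44056) = 0.306.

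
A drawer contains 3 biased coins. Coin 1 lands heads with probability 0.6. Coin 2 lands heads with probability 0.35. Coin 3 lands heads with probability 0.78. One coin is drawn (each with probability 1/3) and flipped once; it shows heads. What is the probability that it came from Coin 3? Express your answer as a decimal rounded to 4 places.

Posterior probability ≈ 0.4509

P(heads|C1) = 0.6; P(heads|C2) = 0.35; P(heads|C3) = 0.78.
Prior × likelihood for each source: 0.333333·0.6=0.2000, 0.333333·0.35=0.1167, 0.333333·0.78=0.2600. Summing gives P(heads) = 0.57667.
P(Coin 3 | heads) = 0.2600 / 0.57667 = 0.4509.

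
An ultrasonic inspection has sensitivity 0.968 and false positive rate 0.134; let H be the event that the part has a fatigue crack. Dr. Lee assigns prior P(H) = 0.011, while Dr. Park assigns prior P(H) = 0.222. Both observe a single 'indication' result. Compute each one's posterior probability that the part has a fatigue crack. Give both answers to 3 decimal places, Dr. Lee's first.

The likelihood ratio for an 'indication' result is 0.968/0.134 = 7.2239.
Dr. Lee: prior odds 0.011/0.989 = 0.011122; posterior odds 0.080346; posterior probability 0.074.
Dr. Park: prior odds 0.222/0.778 = 0.28535; posterior odds 2.0613; posterior probability 0.673.

Dr. Lee: 0.074; Dr. Park: 0.673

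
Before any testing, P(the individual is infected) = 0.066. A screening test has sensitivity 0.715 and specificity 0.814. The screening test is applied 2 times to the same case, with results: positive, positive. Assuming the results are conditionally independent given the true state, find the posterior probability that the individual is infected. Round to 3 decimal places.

With H the event that the individual is infected, the joint likelihood of the observed sequence is P(data|H) = 0.715·0.715 = 0.51122 and P(data|¬H) = 0.186·0.186 = 0.034596.
Bayes: P(H|data) = 0.066·0.51122 / (0.066·0.51122 + 0.934·0.034596) = 0.033741/0.066054 = 0.5108.

Posterior P(H) ≈ 0.511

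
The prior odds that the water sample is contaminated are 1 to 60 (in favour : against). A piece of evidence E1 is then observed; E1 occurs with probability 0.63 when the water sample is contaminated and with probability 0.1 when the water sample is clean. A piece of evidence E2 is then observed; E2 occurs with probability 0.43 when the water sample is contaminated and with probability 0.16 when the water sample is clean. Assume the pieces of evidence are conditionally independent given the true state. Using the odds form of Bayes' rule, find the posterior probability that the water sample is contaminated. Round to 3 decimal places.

Posterior probability ≈ 0.220

Prior odds = 1/60 = 0.016667.
Likelihood ratio for E1 = 0.63/0.1 = 6.3000.
Likelihood ratio for E2 = 0.43/0.16 = 2.6875.
Posterior odds = prior odds × LR₁ × LR₂ = 0.28219.
Posterior probability = odds/(1+odds) = 0.28219/1.2822 = 0.220.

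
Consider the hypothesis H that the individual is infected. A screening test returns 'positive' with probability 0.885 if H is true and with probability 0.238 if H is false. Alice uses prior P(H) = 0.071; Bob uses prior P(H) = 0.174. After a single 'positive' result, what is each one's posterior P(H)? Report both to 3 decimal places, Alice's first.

P('+'|H) = 0.885, P('+'|¬H) = 0.238.
Alice: numerator 0.885·0.071 = 0.062835; evidence = 0.062835+0.238·0.929 = 0.28394; posterior = 0.221.
Bob: numerator 0.885·0.174 = 0.15399; evidence = 0.15399+0.238·0.826 = 0.35058; posterior = 0.439.

Alice: 0.221; Bob: 0.439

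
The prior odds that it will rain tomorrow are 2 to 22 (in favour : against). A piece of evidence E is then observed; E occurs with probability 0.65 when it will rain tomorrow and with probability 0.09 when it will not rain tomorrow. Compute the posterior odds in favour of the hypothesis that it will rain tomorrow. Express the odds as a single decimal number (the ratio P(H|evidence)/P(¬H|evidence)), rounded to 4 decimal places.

Prior odds = 2/22 = 0.090909.
Likelihood ratio for E = 0.65/0.09 = 7.2222.
Posterior odds = prior odds × LR = 0.65657.

Posterior odds ≈ 0.6566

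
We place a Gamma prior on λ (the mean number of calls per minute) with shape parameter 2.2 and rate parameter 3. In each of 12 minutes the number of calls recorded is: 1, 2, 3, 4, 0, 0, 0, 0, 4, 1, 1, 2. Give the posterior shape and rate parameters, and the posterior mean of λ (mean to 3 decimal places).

Posterior: Gamma(shape=20.2, rate=15); mean ≈ 1.347

Total count ∑xᵢ = 18 over n = 12 minutes.
Gamma is conjugate to the Poisson likelihood: posterior is Gamma(shape = 2.2+18 = 20.2, rate = 3+12 = 15).
Posterior mean = shape/rate = 20.2/15 = 1.347.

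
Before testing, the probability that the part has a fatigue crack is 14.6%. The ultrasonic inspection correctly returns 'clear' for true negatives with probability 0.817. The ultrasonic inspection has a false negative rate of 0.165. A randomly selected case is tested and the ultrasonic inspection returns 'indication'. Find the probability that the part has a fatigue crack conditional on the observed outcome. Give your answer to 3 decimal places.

Write H for 'the part has a fatigue crack'. Prior odds H:¬H = 0.146/0.854 = 0.17096. For the 'indication' outcome, the likelihood ratio is 0.835/0.183 = 4.5628.
Posterior odds = 0.17096 × 4.5628 = 0.78006, so P(H|E) = 0.78006/(1+0.78006) = 0.438.

P(H | E) ≈ 0.438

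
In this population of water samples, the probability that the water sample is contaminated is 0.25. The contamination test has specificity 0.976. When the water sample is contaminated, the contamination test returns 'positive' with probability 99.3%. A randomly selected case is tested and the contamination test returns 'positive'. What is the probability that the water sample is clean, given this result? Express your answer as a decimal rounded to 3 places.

P(¬H | E) ≈ 0.068

Write H for 'the water sample is contaminated'. Prior odds H:¬H = 0.25/0.75 = 0.33333. For the 'positive' outcome, the likelihood ratio is 0.993/0.024 = 41.375.
Posterior odds = 0.33333 × 41.375 = 13.792, so P(H|E) = 13.792/(1+13.792) = 0.932. Then P(¬H|E) = 1 − 0.932 = 0.068.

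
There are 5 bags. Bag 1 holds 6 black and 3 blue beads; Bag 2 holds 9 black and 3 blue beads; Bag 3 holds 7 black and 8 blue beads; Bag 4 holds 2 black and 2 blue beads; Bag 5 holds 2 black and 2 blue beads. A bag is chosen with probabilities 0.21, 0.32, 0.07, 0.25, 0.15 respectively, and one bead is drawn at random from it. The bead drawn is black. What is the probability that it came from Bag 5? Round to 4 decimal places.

Posterior probability ≈ 0.1224

Tabulate prior·likelihood by source: [1] prior 0.21, lik 0.6667, product 0.1400; [2] prior 0.32, lik 0.75, product 0.2400; [3] prior 0.07, lik 0.4667, product 0.03267; [4] prior 0.25, lik 0.5, product 0.1250; [5] prior 0.15, lik 0.5, product 0.07500.
Normalizing constant = 0.61267; the posterior for Bag 5 is its product over the sum, 0.07500/0.61267 = 0.1224.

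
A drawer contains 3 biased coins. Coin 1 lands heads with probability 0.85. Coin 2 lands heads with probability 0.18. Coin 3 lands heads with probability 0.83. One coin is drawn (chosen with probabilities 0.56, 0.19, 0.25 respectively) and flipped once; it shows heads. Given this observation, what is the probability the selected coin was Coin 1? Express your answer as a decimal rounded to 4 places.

Posterior probability ≈ 0.6632

Tabulate prior·likelihood by source: [1] prior 0.56, lik 0.85, product 0.4760; [2] prior 0.19, lik 0.18, product 0.03420; [3] prior 0.25, lik 0.83, product 0.2075.
Normalizing constant = 0.71770; the posterior for Coin 1 is its product over the sum, 0.4760/0.71770 = 0.6632.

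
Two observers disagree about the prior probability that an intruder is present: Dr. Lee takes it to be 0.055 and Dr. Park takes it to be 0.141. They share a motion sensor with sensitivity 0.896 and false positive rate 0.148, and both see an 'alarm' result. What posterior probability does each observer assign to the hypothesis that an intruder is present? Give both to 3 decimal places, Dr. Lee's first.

Dr. Lee: 0.261; Dr. Park: 0.498

The likelihood ratio for an 'alarm' result is 0.896/0.148 = 6.0541.
Dr. Lee: prior odds 0.055/0.945 = 0.058201; posterior odds 0.35235; posterior probability 0.261.
Dr. Park: prior odds 0.141/0.859 = 0.16414; posterior odds 0.99374; posterior probability 0.498.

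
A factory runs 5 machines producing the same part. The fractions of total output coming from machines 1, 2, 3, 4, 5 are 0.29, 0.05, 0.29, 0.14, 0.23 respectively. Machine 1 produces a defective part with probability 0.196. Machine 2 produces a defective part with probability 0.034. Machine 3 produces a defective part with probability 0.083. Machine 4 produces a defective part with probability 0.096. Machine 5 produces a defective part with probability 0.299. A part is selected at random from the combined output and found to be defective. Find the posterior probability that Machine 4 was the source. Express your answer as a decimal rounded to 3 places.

Posterior probability ≈ 0.082

Tabulate prior·likelihood by source: [1] prior 0.29, lik 0.196, product 0.05684; [2] prior 0.05, lik 0.034, product 0.001700; [3] prior 0.29, lik 0.083, product 0.02407; [4] prior 0.14, lik 0.096, product 0.01344; [5] prior 0.23, lik 0.299, product 0.06877.
Normalizing constant = 0.16482; the posterior for Machine 4 is its product over the sum, 0.01344/0.16482 = 0.082.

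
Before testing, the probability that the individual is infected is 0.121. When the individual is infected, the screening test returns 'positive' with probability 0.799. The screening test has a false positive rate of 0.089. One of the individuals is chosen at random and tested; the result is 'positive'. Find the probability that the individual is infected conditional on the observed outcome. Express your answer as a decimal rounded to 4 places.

Let H be the event that the individual is infected. P(H) = 0.121, so P(¬H) = 0.879. With E the 'positive' result, P(E|H) = 0.799 and P(E|¬H) = 0.089.
P(E) = 0.799·0.121 + 0.089·0.879 = 0.096679 + 0.078231 = 0.17491.
By Bayes' theorem, P(H|E) = 0.096679 / 0.17491 = 0.5527.

P(H | E) ≈ 0.5527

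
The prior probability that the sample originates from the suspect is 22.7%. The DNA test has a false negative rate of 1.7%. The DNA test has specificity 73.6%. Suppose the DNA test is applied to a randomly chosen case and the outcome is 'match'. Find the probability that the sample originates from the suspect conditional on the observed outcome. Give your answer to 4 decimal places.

Let H be the event that the sample originates from the suspect. P(H) = 0.227, so P(¬H) = 0.773. With E the 'match' result, P(E|H) = 0.983 and P(E|¬H) = 0.264.
P(E) = 0.983·0.227 + 0.264·0.773 = 0.22314 + 0.20407 = 0.42721.
By Bayes' theorem, P(H|E) = 0.22314 / 0.42721 = 0.5223.

P(H | E) ≈ 0.5223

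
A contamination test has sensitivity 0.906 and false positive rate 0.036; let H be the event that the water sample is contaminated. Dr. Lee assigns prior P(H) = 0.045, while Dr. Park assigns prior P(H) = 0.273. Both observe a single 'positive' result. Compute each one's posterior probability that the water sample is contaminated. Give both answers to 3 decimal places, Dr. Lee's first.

Dr. Lee: 0.543; Dr. Park: 0.904

The likelihood ratio for a 'positive' result is 0.906/0.036 = 25.167.
Dr. Lee: prior odds 0.045/0.955 = 0.047120; posterior odds 1.1859; posterior probability 0.543.
Dr. Park: prior odds 0.273/0.727 = 0.37552; posterior odds 9.4505; posterior probability 0.904.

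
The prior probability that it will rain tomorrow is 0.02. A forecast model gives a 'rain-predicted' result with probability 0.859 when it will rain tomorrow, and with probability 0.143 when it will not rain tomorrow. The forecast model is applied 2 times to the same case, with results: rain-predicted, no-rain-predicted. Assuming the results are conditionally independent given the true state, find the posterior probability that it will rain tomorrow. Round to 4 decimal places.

Posterior P(H) ≈ 0.0198

With H the event that it will rain tomorrow, the joint likelihood of the observed sequence is P(data|H) = 0.859·0.141 = 0.12112 and P(data|¬H) = 0.143·0.857 = 0.12255.
Bayes: P(H|data) = 0.02·0.12112 / (0.02·0.12112 + 0.98·0.12255) = 0.0024224/0.12252 = 0.0198.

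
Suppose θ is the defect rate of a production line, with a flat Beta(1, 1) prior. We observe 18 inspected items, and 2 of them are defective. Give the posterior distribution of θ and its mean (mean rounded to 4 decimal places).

Observing 2 successes and 16 failures updates Beta(1, 1) by adding the success and failure counts to the two shape parameters: α = 1+2 = 3, β = 1+16 = 17.
E[θ | data] = 3/(3+17) = 0.1500.

Posterior: Beta(3, 17); mean ≈ 0.1500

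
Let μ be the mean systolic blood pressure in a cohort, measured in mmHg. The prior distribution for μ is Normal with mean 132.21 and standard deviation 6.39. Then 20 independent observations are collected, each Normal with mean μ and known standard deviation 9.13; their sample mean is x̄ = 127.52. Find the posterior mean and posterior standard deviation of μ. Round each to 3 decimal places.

With known σ, the Normal prior is conjugate. Weight on the data is w = (n/σ²)/(n/σ² + 1/τ₀²) = 0.239932/(0.239932+0.0244905) = 0.90738.
Posterior mean = w·x̄ + (1−w)·μ₀ = 0.90738·127.52 + 0.092619·132.21 = 127.954. Posterior variance = 1/(0.239932+0.0244905) = 3.78182, so SD = 1.945.

Posterior mean ≈ 127.954; posterior SD ≈ 1.945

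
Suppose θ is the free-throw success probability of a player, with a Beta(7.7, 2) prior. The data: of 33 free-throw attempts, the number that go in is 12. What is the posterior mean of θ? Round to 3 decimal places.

The binomial likelihood is conjugate to the Beta prior: with 12 successes and 21 failures, the posterior is Beta(7.7+12, 2+21) = Beta(19.7, 23).
E[θ | data] = 19.7/(19.7+23) = 0.461.

Posterior mean ≈ 0.461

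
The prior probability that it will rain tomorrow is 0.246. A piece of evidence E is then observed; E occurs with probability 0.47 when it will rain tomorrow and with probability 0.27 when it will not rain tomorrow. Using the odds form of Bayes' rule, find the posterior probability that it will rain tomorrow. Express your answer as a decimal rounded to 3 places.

Prior odds = 0.246/(1−0.246) = 0.32626. In log-odds, ln(0.32626) = -1.1201.
Add log likelihood ratio: ln(1.7407) = 0.55431.
Posterior log-odds = -0.56575, so posterior odds = exp(-0.56575) = 0.56793. Converting, P(H|E) = 0.56793/1.5679 = 0.362.

Posterior probability ≈ 0.362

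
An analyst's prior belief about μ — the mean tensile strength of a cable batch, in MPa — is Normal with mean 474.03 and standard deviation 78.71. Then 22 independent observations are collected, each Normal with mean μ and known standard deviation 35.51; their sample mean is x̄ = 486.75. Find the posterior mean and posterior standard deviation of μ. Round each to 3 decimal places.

With known σ, the Normal prior is conjugate. Weight on the data is w = (n/σ²)/(n/σ² + 1/τ₀²) = 0.0174470/(0.0174470+0.00016141) = 0.99083.
Posterior mean = w·x̄ + (1−w)·μ₀ = 0.99083·486.75 + 0.0091668·474.03 = 486.633. Posterior variance = 1/(0.0174470+0.00016141) = 56.7910, so SD = 7.536.

Posterior mean ≈ 486.633; posterior SD ≈ 7.536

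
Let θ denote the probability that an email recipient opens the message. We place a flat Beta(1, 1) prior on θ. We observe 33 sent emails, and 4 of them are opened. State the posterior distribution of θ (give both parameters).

Posterior: Beta(5, 30)

The binomial likelihood is conjugate to the Beta prior: with 4 successes and 29 failures, the posterior is Beta(1+4, 1+29) = Beta(5, 30).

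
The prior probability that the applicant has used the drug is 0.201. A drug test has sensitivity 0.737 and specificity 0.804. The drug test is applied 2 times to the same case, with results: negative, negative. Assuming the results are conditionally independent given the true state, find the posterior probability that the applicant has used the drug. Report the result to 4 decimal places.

Posterior P(H) ≈ 0.0262

With H the event that the applicant has used the drug, the joint likelihood of the observed sequence is P(data|H) = 0.263·0.263 = 0.069169 and P(data|¬H) = 0.804·0.804 = 0.64642.
Bayes: P(H|data) = 0.201·0.069169 / (0.201·0.069169 + 0.799·0.64642) = 0.013903/0.53039 = 0.0262.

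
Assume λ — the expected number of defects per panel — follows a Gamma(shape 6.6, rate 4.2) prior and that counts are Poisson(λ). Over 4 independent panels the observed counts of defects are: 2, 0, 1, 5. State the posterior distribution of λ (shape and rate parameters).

Posterior: Gamma(shape=14.6, rate=8.2)

The Poisson likelihood adds the total count to the shape and the number of exposure periods to the rate. Here ∑xᵢ = 8 and n = 4, so shape 6.6→14.6 and rate 4.2→8.2.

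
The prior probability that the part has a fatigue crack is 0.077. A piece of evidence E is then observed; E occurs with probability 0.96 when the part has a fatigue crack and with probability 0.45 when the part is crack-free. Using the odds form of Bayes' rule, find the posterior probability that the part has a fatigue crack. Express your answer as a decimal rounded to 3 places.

Prior odds = 0.077/(1−0.077) = 0.083424. In log-odds, ln(0.083424) = -2.4838.
Add log likelihood ratio: ln(2.1333) = 0.75769.
Posterior log-odds = -1.7261, so posterior odds = exp(-1.7261) = 0.17797. Converting, P(H|E) = 0.17797/1.1780 = 0.151.

Posterior probability ≈ 0.151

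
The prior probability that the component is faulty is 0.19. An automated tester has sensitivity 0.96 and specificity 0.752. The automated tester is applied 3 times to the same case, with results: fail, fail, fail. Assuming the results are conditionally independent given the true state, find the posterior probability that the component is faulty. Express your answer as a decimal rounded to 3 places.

With H the event that the component is faulty, the joint likelihood of the observed sequence is P(data|H) = 0.96·0.96·0.96 = 0.88474 and P(data|¬H) = 0.248·0.248·0.248 = 0.015253.
Bayes: P(H|data) = 0.19·0.88474 / (0.19·0.88474 + 0.81·0.015253) = 0.16810/0.18045 = 0.9315.

Posterior P(H) ≈ 0.932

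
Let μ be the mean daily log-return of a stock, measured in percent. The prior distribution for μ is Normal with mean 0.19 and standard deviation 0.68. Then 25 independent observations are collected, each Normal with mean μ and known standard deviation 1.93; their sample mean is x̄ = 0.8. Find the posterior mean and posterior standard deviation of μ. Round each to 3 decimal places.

Posterior mean ≈ 0.651; posterior SD ≈ 0.336

With known σ, the Normal prior is conjugate. Weight on the data is w = (n/σ²)/(n/σ² + 1/τ₀²) = 6.71159/(6.71159+2.16263) = 0.75630.
Posterior mean = w·x̄ + (1−w)·μ₀ = 0.75630·0.8 + 0.24370·0.19 = 0.651. Posterior variance = 1/(6.71159+2.16263) = 0.112686, so SD = 0.336.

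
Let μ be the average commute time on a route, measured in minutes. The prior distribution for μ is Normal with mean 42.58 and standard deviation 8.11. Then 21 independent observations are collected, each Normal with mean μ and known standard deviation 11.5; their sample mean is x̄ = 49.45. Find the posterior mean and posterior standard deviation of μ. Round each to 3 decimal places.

Posterior mean ≈ 48.850; posterior SD ≈ 2.397

Prior precision 1/τ₀² = 1/8.11² = 0.0152040; data precision n/σ² = 21/11.5² = 0.158790.
Posterior precision = 0.0152040 + 0.158790 = 0.173994, giving posterior SD = 1/√0.173994 = 2.397.
Posterior mean = (0.0152040·42.58 + 0.158790·49.45) / 0.173994 = 48.850.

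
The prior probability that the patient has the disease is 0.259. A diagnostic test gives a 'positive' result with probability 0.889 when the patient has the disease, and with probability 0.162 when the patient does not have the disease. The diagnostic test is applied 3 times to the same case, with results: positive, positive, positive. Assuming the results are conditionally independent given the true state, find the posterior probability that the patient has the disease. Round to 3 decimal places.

Let H be the event that the patient has the disease; start with P(H) = 0.259. P('positive'|H) = 0.889, P('positive'|¬H) = 0.162.
Update on result 1 ('positive'): P(H) ← 0.889·0.2590 / (0.889·0.2590 + 0.162·0.7410) = 0.23025/0.35029 = 0.6573.
Update on result 2 ('positive'): P(H) ← 0.889·0.6573 / (0.889·0.6573 + 0.162·0.3427) = 0.58435/0.63986 = 0.9132.
Update on result 3 ('positive'): P(H) ← 0.889·0.9132 / (0.889·0.9132 + 0.162·0.0868) = 0.81187/0.82592 = 0.9830.

Posterior P(H) ≈ 0.983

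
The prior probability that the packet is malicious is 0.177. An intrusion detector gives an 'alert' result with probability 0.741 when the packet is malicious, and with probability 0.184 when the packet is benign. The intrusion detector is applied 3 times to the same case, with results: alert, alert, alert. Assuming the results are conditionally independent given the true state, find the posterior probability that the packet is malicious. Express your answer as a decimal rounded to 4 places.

Posterior P(H) ≈ 0.9335

With H the event that the packet is malicious, the joint likelihood of the observed sequence is P(data|H) = 0.741·0.741·0.741 = 0.40687 and P(data|¬H) = 0.184·0.184·0.184 = 0.0062295.
Bayes: P(H|data) = 0.177·0.40687 / (0.177·0.40687 + 0.823·0.0062295) = 0.072016/0.077143 = 0.9335.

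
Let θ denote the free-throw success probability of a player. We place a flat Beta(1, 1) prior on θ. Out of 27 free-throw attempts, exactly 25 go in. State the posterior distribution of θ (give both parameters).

Posterior: Beta(26, 3)

Observing 25 successes and 2 failures updates Beta(1, 1) by adding the success and failure counts to the two shape parameters: α = 1+25 = 26, β = 1+2 = 3.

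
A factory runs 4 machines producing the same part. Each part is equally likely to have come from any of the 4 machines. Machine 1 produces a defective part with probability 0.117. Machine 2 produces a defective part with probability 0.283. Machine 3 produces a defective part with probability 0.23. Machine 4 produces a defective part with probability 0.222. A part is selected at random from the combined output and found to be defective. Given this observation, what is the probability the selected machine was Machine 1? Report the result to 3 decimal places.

Posterior probability ≈ 0.137

Tabulate prior·likelihood by source: [1] prior 0.25, lik 0.117, product 0.02925; [2] prior 0.25, lik 0.283, product 0.07075; [3] prior 0.25, lik 0.23, product 0.05750; [4] prior 0.25, lik 0.222, product 0.05550.
Normalizing constant = 0.21300; the posterior for Machine 1 is its product over the sum, 0.02925/0.21300 = 0.137.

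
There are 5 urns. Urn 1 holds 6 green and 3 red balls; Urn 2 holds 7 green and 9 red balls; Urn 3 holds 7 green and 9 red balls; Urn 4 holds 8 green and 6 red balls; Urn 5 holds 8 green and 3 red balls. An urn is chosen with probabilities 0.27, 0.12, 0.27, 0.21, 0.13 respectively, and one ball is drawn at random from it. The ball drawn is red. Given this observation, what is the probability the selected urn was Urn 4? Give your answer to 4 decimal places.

Tabulate prior·likelihood by source: [1] prior 0.27, lik 0.3333, product 0.09000; [2] prior 0.12, lik 0.5625, product 0.06750; [3] prior 0.27, lik 0.5625, product 0.1519; [4] prior 0.21, lik 0.4286, product 0.09000; [5] prior 0.13, lik 0.2727, product 0.03545.
Normalizing constant = 0.43483; the posterior for Urn 4 is its product over the sum, 0.09000/0.43483 = 0.2070.

Posterior probability ≈ 0.2070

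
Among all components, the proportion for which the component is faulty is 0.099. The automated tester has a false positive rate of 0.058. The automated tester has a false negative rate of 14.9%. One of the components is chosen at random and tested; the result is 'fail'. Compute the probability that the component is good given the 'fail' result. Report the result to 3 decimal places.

Let H be the event that the component is faulty. P(H) = 0.099, so P(¬H) = 0.901. With E the 'fail' result, P(E|H) = 0.851 and P(E|¬H) = 0.058.
P(E) = 0.851·0.099 + 0.058·0.901 = 0.084249 + 0.052258 = 0.13651.
By Bayes' theorem, P(H|E) = 0.084249 / 0.13651 = 0.617. Hence P(¬H|E) = 1 − 0.617 = 0.383.

P(¬H | E) ≈ 0.383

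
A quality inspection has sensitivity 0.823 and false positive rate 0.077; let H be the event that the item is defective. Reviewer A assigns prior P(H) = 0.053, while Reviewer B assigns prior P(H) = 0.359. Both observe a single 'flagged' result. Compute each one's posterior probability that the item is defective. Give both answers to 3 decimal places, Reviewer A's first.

The likelihood ratio for a 'flagged' result is 0.823/0.077 = 10.688.
Reviewer A: prior odds 0.053/0.947 = 0.055966; posterior odds 0.59818; posterior probability 0.374.
Reviewer B: prior odds 0.359/0.641 = 0.56006; posterior odds 5.9861; posterior probability 0.857.

Reviewer A: 0.374; Reviewer B: 0.857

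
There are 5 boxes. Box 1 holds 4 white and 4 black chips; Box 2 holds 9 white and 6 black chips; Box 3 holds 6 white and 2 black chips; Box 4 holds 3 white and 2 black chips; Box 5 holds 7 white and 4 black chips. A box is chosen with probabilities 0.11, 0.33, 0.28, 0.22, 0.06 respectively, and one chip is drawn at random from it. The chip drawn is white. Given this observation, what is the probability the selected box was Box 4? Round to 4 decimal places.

Posterior probability ≈ 0.2085

Tabulate prior·likelihood by source: [1] prior 0.11, lik 0.5, product 0.05500; [2] prior 0.33, lik 0.6, product 0.1980; [3] prior 0.28, lik 0.75, product 0.2100; [4] prior 0.22, lik 0.6, product 0.1320; [5] prior 0.06, lik 0.6364, product 0.03818.
Normalizing constant = 0.63318; the posterior for Box 4 is its product over the sum, 0.1320/0.63318 = 0.2085.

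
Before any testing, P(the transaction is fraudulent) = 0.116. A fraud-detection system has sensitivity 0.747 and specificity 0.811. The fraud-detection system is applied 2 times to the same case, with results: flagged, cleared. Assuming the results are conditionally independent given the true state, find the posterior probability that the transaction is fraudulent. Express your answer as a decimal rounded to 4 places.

With H the event that the transaction is fraudulent, the joint likelihood of the observed sequence is P(data|H) = 0.747·0.253 = 0.18899 and P(data|¬H) = 0.189·0.811 = 0.15328.
Bayes: P(H|data) = 0.116·0.18899 / (0.116·0.18899 + 0.884·0.15328) = 0.021923/0.15742 = 0.1393.

Posterior P(H) ≈ 0.1393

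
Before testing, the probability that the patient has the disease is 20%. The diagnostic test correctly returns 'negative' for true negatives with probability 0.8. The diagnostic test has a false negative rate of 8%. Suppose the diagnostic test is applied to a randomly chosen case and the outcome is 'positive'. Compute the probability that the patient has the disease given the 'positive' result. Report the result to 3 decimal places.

Let H be the event that the patient has the disease. P(H) = 0.2, so P(¬H) = 0.8. With E the 'positive' result, P(E|H) = 0.92 and P(E|¬H) = 0.2.
P(E) = 0.92·0.2 + 0.2·0.8 = 0.18400 + 0.16000 = 0.34400.
By Bayes' theorem, P(H|E) = 0.18400 / 0.34400 = 0.535.

P(H | E) ≈ 0.535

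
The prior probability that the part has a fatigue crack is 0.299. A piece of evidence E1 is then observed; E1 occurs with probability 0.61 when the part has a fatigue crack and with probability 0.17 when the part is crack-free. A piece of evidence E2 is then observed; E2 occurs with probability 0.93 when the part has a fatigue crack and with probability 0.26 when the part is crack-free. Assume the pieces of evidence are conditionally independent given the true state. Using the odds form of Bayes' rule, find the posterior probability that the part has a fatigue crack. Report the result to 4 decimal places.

Posterior probability ≈ 0.8455

Prior odds = 0.299/(1−0.299) = 0.42653. In log-odds, ln(0.42653) = -0.85206.
Add log likelihood ratios: ln(3.5882) + ln(3.5769) = 2.5522.
Posterior log-odds = 1.7001, so posterior odds = exp(1.7001) = 5.4745. Converting, P(H|E) = 5.4745/6.4745 = 0.8455.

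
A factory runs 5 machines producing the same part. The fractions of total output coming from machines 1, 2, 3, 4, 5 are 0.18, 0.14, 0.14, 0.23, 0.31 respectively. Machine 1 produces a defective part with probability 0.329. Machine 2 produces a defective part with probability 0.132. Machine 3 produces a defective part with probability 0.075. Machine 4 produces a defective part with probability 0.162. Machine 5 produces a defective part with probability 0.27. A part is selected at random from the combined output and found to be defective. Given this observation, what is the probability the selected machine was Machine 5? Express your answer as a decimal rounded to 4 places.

P(defective|M1) = 0.329; P(defective|M2) = 0.132; P(defective|M3) = 0.075; P(defective|M4) = 0.162; P(defective|M5) = 0.27.
Prior × likelihood for each source: 0.18·0.329=0.05922, 0.14·0.132=0.01848, 0.14·0.075=0.01050, 0.23·0.162=0.03726, 0.31·0.27=0.08370. Summing gives P(defective) = 0.20916.
P(Machine 5 | defective) = 0.08370 / 0.20916 = 0.4002.

Posterior probability ≈ 0.4002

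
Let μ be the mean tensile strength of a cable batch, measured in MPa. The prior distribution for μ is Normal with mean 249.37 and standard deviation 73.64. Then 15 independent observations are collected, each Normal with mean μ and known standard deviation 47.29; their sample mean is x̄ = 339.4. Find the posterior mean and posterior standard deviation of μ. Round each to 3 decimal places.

Posterior mean ≈ 336.991; posterior SD ≈ 12.046

With known σ, the Normal prior is conjugate. Weight on the data is w = (n/σ²)/(n/σ² + 1/τ₀²) = 0.00670738/(0.00670738+0.00018440) = 0.97324.
Posterior mean = w·x̄ + (1−w)·μ₀ = 0.97324·339.4 + 0.026757·249.37 = 336.991. Posterior variance = 1/(0.00670738+0.00018440) = 145.100, so SD = 12.046.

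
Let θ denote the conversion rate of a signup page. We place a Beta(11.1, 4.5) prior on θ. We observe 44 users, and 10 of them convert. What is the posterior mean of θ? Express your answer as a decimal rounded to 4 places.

The binomial likelihood is conjugate to the Beta prior: with 10 successes and 34 failures, the posterior is Beta(11.1+10, 4.5+34) = Beta(21.1, 38.5).
Posterior mean = α/(α+β) = 21.1/59.6 = 0.3540.

Posterior mean ≈ 0.3540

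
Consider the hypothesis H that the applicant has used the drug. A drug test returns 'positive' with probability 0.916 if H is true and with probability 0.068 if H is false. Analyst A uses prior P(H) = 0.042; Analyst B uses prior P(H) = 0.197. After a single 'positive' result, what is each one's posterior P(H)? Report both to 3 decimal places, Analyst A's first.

Analyst A: 0.371; Analyst B: 0.768

P('+'|H) = 0.916, P('+'|¬H) = 0.068.
Analyst A: numerator 0.916·0.042 = 0.038472; evidence = 0.038472+0.068·0.958 = 0.10362; posterior = 0.371.
Analyst B: numerator 0.916·0.197 = 0.18045; evidence = 0.18045+0.068·0.803 = 0.23506; posterior = 0.768.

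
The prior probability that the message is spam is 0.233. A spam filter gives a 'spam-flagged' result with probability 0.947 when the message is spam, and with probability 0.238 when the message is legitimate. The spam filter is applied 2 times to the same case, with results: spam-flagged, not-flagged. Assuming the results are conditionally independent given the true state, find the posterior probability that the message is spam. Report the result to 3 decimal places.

With H the event that the message is spam, the joint likelihood of the observed sequence is P(data|H) = 0.947·0.053 = 0.050191 and P(data|¬H) = 0.238·0.762 = 0.18136.
Bayes: P(H|data) = 0.233·0.050191 / (0.233·0.050191 + 0.767·0.18136) = 0.011695/0.15079 = 0.0776.

Posterior P(H) ≈ 0.078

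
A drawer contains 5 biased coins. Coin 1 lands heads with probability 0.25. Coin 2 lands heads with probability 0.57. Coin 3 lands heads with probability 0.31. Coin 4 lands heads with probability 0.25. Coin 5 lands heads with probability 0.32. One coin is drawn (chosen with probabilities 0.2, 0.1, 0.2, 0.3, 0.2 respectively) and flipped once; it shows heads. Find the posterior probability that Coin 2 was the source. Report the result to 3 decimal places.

P(heads|C1) = 0.25; P(heads|C2) = 0.57; P(heads|C3) = 0.31; P(heads|C4) = 0.25; P(heads|C5) = 0.32.
Prior × likelihood for each source: 0.2·0.25=0.05000, 0.1·0.57=0.05700, 0.2·0.31=0.06200, 0.3·0.25=0.07500, 0.2·0.32=0.06400. Summing gives P(heads) = 0.30800.
P(Coin 2 | heads) = 0.05700 / 0.30800 = 0.185.

Posterior probability ≈ 0.185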